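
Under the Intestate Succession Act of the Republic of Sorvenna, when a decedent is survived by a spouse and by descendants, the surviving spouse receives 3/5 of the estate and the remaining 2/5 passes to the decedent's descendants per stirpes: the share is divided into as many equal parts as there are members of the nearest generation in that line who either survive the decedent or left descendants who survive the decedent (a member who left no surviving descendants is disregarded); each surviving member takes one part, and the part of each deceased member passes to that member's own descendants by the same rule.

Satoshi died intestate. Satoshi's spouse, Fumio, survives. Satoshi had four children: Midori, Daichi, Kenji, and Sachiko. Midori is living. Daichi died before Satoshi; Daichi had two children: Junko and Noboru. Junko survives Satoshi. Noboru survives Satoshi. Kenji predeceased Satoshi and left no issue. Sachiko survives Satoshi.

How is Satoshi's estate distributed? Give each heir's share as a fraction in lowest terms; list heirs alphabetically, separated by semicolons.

Fumio, as surviving spouse, takes 3/5.
The remaining 2/5 passes to Satoshi's descendants per stirpes.
Kenji left no surviving issue, so that branch lapses and is disregarded.
The 2/5 is divided into 3 equal shares of 2/15 among Midori, Daichi, Sachiko.
Midori is living and takes 2/15.
Daichi predeceased; the 2/15 allotted to Daichi's branch passes to Daichi's issue by representation.
The 2/15 is divided into 2 equal shares of 1/15 among Junko, Noboru.
Junko is living and takes 1/15.
Noboru is living and takes 1/15.
Sachiko is living and takes 2/15.

Fumio 3/5; Junko 1/15; Midori 2/15; Noboru 1/15; Sachiko 2/15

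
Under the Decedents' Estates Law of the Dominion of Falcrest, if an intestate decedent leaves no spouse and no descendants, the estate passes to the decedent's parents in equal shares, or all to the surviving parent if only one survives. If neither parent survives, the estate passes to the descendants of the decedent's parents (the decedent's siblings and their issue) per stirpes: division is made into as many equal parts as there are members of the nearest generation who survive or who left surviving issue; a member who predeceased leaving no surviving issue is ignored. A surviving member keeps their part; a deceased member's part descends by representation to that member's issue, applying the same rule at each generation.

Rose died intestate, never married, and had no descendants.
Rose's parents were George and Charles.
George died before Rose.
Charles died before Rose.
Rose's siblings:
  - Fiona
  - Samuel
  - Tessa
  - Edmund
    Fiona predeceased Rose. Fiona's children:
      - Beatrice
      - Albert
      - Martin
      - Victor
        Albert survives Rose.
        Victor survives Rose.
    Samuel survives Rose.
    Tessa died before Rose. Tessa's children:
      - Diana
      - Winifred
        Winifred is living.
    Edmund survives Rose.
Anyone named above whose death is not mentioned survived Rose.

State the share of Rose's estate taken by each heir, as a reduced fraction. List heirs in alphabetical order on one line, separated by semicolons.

Albert 1/16; Beatrice 1/16; Diana 1/8; Edmund 1/4; Martin 1/16; Samuel 1/4; Victor 1/16; Winifred 1/8

Neither parent survives and there are no descendants, so the estate passes to Rose's siblings and their issue per stirpes.
The estate is divided into 4 equal shares of 1/4 among Fiona, Samuel, Tessa, Edmund.
Fiona predeceased; the 1/4 allotted to Fiona's branch passes to Fiona's issue by representation.
The 1/4 is divided into 4 equal shares of 1/16 among Beatrice, Albert, Martin, Victor.
Beatrice is living and takes 1/16.
Albert is living and takes 1/16.
Martin is living and takes 1/16.
Victor is living and takes 1/16.
Samuel is living and takes 1/4.
Tessa predeceased; the 1/4 allotted to Tessa's branch passes to Tessa's issue by representation.
The 1/4 is divided into 2 equal shares of 1/8 among Diana, Winifred.
Diana is living and takes 1/8.
Winifred is living and takes 1/8.
Edmund is living and takes 1/4.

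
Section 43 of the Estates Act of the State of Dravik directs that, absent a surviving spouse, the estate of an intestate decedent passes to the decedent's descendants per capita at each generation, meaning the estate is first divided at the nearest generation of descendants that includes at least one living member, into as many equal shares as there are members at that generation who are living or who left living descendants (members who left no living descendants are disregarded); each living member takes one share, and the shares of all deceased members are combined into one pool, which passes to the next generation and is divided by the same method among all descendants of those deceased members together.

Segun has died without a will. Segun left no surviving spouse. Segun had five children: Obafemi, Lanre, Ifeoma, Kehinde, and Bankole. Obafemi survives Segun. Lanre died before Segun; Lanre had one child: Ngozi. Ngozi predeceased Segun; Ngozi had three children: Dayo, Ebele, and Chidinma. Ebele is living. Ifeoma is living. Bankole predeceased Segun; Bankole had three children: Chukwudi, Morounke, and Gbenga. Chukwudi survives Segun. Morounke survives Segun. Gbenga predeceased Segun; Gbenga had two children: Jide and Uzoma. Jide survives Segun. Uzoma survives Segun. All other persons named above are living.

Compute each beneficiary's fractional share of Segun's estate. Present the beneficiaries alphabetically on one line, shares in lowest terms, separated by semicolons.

Chidinma 1/25; Chukwudi 1/10; Dayo 1/25; Ebele 1/25; Ifeoma 1/5; Jide 1/25; Kehinde 1/5; Morounke 1/10; Obafemi 1/5; Uzoma 1/25

There is no surviving spouse, so the entire estate passes to Segun's descendants per capita at each generation.
At generation 1 (Obafemi, Lanre, Ifeoma, Kehinde, Bankole) there are 5 shares of (1)/5 = 1/5 each.
Living: Obafemi, Ifeoma, and Kehinde — each takes 1/5.
Deceased: Lanre and Bankole. Their combined 2/5 is pooled and carried to generation 2.
At generation 2 (Ngozi, Chukwudi, Morounke, Gbenga) there are 4 shares of (2/5)/4 = 1/10 each.
Living: Chukwudi and Morounke — each takes 1/10.
Deceased: Ngozi and Gbenga. Their combined 1/5 is pooled and carried to generation 3.
At generation 3 (Dayo, Ebele, Chidinma, Jide, Uzoma) there are 5 shares of (1/5)/5 = 1/25 each.
Living: Dayo, Ebele, Chidinma, Jide, and Uzoma — each takes 1/25.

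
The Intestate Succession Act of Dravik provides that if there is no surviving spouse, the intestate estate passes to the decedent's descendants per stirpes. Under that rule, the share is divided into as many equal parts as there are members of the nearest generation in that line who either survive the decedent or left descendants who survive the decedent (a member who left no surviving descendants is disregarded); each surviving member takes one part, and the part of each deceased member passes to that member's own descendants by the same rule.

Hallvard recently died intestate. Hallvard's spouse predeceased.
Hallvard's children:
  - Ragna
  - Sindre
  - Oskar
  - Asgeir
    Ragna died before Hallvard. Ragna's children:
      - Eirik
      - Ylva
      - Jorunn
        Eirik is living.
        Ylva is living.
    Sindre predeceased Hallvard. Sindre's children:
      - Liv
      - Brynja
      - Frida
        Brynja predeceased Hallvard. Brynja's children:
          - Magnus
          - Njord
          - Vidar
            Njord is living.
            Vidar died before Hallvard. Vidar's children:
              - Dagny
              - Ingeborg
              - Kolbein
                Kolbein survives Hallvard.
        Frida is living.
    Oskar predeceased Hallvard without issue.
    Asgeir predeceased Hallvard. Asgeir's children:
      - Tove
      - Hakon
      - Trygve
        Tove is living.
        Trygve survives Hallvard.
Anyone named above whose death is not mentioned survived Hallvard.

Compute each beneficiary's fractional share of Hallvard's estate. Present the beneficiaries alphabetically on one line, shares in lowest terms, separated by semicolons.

There is no surviving spouse, so the entire estate passes to Hallvard's descendants per stirpes.
Oskar left no surviving issue, so that branch lapses and is disregarded.
The estate is divided into 3 equal shares of 1/3 among Ragna, Sindre, Asgeir.
Ragna predeceased; the 1/3 allotted to Ragna's branch passes to Ragna's issue by representation.
The 1/3 is divided into 3 equal shares of 1/9 among Eirik, Ylva, Jorunn.
Eirik is living and takes 1/9.
Ylva is living and takes 1/9.
Jorunn is living and takes 1/9.
Sindre predeceased; the 1/3 allotted to Sindre's branch passes to Sindre's issue by representation.
The 1/3 is divided into 3 equal shares of 1/9 among Liv, Brynja, Frida.
Liv is living and takes 1/9.
Brynja predeceased; the 1/9 allotted to Brynja's branch passes to Brynja's issue by representation.
The 1/9 is divided into 3 equal shares of 1/27 among Magnus, Njord, Vidar.
Magnus is living and takes 1/27.
Njord is living and takes 1/27.
Vidar predeceased; the 1/27 allotted to Vidar's branch passes to Vidar's issue by representation.
The 1/27 is divided into 3 equal shares of 1/81 among Dagny, Ingeborg, Kolbein.
Dagny is living and takes 1/81.
Ingeborg is living and takes 1/81.
Kolbein is living and takes 1/81.
Frida is living and takes 1/9.
Asgeir predeceased; the 1/3 allotted to Asgeir's branch passes to Asgeir's issue by representation.
The 1/3 is divided into 3 equal shares of 1/9 among Tove, Hakon, Trygve.
Tove is living and takes 1/9.
Hakon is living and takes 1/9.
Trygve is living and takes 1/9.

Dagny 1/81; Eirik 1/9; Frida 1/9; Hakon 1/9; Ingeborg 1/81; Jorunn 1/9; Kolbein 1/81; Liv 1/9; Magnus 1/27; Njord 1/27; Tove 1/9; Trygve 1/9; Ylva 1/9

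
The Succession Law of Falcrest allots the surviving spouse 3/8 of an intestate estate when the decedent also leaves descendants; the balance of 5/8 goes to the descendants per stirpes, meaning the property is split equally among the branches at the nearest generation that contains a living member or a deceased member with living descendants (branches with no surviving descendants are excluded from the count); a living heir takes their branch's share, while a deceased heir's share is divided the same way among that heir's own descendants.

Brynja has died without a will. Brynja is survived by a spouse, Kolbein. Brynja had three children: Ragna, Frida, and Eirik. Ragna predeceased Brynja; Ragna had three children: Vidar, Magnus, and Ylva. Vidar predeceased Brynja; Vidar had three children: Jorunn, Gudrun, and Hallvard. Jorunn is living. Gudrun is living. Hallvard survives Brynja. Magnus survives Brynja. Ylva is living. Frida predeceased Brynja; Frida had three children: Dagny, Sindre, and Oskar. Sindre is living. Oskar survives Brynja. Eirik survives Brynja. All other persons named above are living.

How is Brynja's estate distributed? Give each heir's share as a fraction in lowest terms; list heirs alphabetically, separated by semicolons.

Kolbein, as surviving spouse, takes 3/8.
The remaining 5/8 passes to Brynja's descendants per stirpes.
The 5/8 is divided into 3 equal shares of 5/24 among Ragna, Frida, Eirik.
Ragna predeceased; the 5/24 allotted to Ragna's branch passes to Ragna's issue by representation.
The 5/24 is divided into 3 equal shares of 5/72 among Vidar, Magnus, Ylva.
Vidar predeceased; the 5/72 allotted to Vidar's branch passes to Vidar's issue by representation.
The 5/72 is divided into 3 equal shares of 5/216 among Jorunn, Gudrun, Hallvard.
Jorunn is living and takes 5/216.
Gudrun is living and takes 5/216.
Hallvard is living and takes 5/216.
Magnus is living and takes 5/72.
Ylva is living and takes 5/72.
Frida predeceased; the 5/24 allotted to Frida's branch passes to Frida's issue by representation.
The 5/24 is divided into 3 equal shares of 5/72 among Dagny, Sindre, Oskar.
Dagny is living and takes 5/72.
Sindre is living and takes 5/72.
Oskar is living and takes 5/72.
Eirik is living and takes 5/24.

Dagny 5/72; Eirik 5/24; Gudrun 5/216; Hallvard 5/216; Jorunn 5/216; Kolbein 3/8; Magnus 5/72; Oskar 5/72; Sindre 5/72; Ylva 5/72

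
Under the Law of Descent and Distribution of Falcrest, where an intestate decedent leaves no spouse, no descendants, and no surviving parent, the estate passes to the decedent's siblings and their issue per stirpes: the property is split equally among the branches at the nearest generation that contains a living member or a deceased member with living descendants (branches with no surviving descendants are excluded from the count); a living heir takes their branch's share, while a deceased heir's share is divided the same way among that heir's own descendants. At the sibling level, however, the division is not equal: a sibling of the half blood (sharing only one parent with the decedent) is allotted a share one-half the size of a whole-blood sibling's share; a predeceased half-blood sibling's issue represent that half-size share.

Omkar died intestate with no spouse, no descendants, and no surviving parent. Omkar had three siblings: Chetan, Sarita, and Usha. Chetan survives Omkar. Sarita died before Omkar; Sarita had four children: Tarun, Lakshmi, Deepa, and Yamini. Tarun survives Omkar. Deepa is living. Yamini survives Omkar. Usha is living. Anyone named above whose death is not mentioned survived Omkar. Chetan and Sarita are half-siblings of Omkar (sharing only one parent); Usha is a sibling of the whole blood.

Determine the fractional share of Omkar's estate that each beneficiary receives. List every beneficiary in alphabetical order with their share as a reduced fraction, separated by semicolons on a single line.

No spouse, descendants, or parent survives, so the estate passes to Omkar's siblings per stirpes.
Half-blood siblings count for one-half the weight of whole-blood siblings at the initial division.
Dividing 1 in proportion to weights (total weight 2): Chetan (weight 1/2) → 1/4; Sarita (weight 1/2) → 1/4; Usha (weight 1) → 1/2.
Chetan is living and takes 1/4.
Sarita predeceased; the 1/4 allotted to Sarita's branch passes to Sarita's issue by representation.
The 1/4 is divided into 4 equal shares of 1/16 among Tarun, Lakshmi, Deepa, Yamini.
Tarun is living and takes 1/16.
Lakshmi is living and takes 1/16.
Deepa is living and takes 1/16.
Yamini is living and takes 1/16.
Usha is living and takes 1/2.

Chetan 1/4; Deepa 1/16; Lakshmi 1/16; Tarun 1/16; Usha 1/2; Yamini 1/16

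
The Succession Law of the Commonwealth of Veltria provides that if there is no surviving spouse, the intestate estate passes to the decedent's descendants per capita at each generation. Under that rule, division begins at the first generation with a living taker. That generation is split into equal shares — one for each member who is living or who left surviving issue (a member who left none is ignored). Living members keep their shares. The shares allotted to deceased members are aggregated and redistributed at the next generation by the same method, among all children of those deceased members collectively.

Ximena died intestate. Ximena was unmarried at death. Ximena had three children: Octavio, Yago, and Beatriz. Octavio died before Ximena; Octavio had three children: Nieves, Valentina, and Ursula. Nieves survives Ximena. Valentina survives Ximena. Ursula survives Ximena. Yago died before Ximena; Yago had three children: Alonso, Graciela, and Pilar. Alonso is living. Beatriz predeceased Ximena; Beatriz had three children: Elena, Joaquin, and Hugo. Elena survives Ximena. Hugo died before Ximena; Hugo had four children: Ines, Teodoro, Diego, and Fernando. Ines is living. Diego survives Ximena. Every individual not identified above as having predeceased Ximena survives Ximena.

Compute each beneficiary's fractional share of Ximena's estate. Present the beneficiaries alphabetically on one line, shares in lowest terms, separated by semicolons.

There is no surviving spouse, so the entire estate passes to Ximena's descendants per capita at each generation.
No one at generation 1 (Octavio, Yago, Beatriz) is living; moving to the next generation.
At generation 2 (Nieves, Valentina, Ursula, Alonso, Graciela, Pilar, Elena, Joaquin, Hugo) there are 9 shares of (1)/9 = 1/9 each.
Living: Nieves, Valentina, Ursula, Alonso, Graciela, Pilar, Elena, and Joaquin — each takes 1/9.
Deceased: Hugo. That 1/9 share is carried to generation 3.
At generation 3 (Ines, Teodoro, Diego, Fernando) there are 4 shares of (1/9)/4 = 1/36 each.
Living: Ines, Teodoro, Diego, and Fernando — each takes 1/36.

Alonso 1/9; Diego 1/36; Elena 1/9; Fernando 1/36; Graciela 1/9; Ines 1/36; Joaquin 1/9; Nieves 1/9; Pilar 1/9; Teodoro 1/36; Ursula 1/9; Valentina 1/9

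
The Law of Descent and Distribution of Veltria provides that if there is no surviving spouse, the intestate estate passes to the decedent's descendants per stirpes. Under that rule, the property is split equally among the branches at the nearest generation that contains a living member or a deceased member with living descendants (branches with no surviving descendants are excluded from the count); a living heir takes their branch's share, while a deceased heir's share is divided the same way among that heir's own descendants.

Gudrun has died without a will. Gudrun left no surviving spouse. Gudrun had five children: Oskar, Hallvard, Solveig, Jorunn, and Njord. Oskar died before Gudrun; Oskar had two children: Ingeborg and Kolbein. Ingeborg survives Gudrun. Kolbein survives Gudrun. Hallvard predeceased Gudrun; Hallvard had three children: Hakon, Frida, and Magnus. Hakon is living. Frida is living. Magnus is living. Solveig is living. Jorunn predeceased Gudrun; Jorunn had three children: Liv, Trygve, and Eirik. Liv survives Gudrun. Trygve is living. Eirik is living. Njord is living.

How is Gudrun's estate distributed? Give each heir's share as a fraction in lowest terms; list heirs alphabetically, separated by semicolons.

Eirik 1/15; Frida 1/15; Hakon 1/15; Ingeborg 1/10; Kolbein 1/10; Liv 1/15; Magnus 1/15; Njord 1/5; Solveig 1/5; Trygve 1/15

There is no surviving spouse, so the entire estate passes to Gudrun's descendants per stirpes.
The estate is divided into 5 equal shares of 1/5 among Oskar, Hallvard, Solveig, Jorunn, Njord.
Oskar predeceased; the 1/5 allotted to Oskar's branch passes to Oskar's issue by representation.
The 1/5 is divided into 2 equal shares of 1/10 among Ingeborg, Kolbein.
Ingeborg is living and takes 1/10.
Kolbein is living and takes 1/10.
Hallvard predeceased; the 1/5 allotted to Hallvard's branch passes to Hallvard's issue by representation.
The 1/5 is divided into 3 equal shares of 1/15 among Hakon, Frida, Magnus.
Hakon is living and takes 1/15.
Frida is living and takes 1/15.
Magnus is living and takes 1/15.
Solveig is living and takes 1/5.
Jorunn predeceased; the 1/5 allotted to Jorunn's branch passes to Jorunn's issue by representation.
The 1/5 is divided into 3 equal shares of 1/15 among Liv, Trygve, Eirik.
Liv is living and takes 1/15.
Trygve is living and takes 1/15.
Eirik is living and takes 1/15.
Njord is living and takes 1/5.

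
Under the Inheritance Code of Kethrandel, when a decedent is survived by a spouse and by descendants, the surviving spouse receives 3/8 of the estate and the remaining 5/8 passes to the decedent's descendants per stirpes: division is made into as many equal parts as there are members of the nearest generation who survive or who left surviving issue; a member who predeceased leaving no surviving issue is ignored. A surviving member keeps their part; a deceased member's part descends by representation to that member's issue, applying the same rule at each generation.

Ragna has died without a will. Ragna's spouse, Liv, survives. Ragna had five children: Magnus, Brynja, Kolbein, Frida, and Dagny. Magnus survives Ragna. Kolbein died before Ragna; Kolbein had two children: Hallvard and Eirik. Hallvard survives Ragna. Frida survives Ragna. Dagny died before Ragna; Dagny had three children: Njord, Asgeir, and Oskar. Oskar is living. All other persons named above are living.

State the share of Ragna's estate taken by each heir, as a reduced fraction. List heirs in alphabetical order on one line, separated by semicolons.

Asgeir 1/24; Brynja 1/8; Eirik 1/16; Frida 1/8; Hallvard 1/16; Liv 3/8; Magnus 1/8; Njord 1/24; Oskar 1/24

Liv, as surviving spouse, takes 3/8.
The remaining 5/8 passes to Ragna's descendants per stirpes.
The 5/8 is divided into 5 equal shares of 1/8 among Magnus, Brynja, Kolbein, Frida, Dagny.
Magnus is living and takes 1/8.
Brynja is living and takes 1/8.
Kolbein predeceased; the 1/8 allotted to Kolbein's branch passes to Kolbein's issue by representation.
The 1/8 is divided into 2 equal shares of 1/16 among Hallvard, Eirik.
Hallvard is living and takes 1/16.
Eirik is living and takes 1/16.
Frida is living and takes 1/8.
Dagny predeceased; the 1/8 allotted to Dagny's branch passes to Dagny's issue by representation.
The 1/8 is divided into 3 equal shares of 1/24 among Njord, Asgeir, Oskar.
Njord is living and takes 1/24.
Asgeir is living and takes 1/24.
Oskar is living and takes 1/24.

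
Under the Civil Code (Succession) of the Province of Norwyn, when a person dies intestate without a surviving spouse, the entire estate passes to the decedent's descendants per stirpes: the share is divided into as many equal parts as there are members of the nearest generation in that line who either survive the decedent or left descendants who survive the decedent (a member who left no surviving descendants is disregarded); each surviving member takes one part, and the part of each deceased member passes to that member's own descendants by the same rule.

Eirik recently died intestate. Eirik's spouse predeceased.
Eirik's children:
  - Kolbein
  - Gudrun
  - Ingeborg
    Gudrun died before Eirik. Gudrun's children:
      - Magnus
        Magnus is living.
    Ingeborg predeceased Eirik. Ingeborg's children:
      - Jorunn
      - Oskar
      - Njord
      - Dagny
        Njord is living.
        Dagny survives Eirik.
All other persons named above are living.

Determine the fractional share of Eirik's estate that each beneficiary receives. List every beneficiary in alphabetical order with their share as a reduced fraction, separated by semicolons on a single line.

There is no surviving spouse, so the entire estate passes to Eirik's descendants per stirpes.
The estate is divided into 3 equal shares of 1/3 among Kolbein, Gudrun, Ingeborg.
Kolbein is living and takes 1/3.
Gudrun predeceased; the 1/3 allotted to Gudrun's branch passes to Gudrun's issue by representation.
Magnus is the sole taker at this level and receives the full 1/3.
Ingeborg predeceased; the 1/3 allotted to Ingeborg's branch passes to Ingeborg's issue by representation.
The 1/3 is divided into 4 equal shares of 1/12 among Jorunn, Oskar, Njord, Dagny.
Jorunn is living and takes 1/12.
Oskar is living and takes 1/12.
Njord is living and takes 1/12.
Dagny is living and takes 1/12.

Dagny 1/12; Jorunn 1/12; Kolbein 1/3; Magnus 1/3; Njord 1/12; Oskar 1/12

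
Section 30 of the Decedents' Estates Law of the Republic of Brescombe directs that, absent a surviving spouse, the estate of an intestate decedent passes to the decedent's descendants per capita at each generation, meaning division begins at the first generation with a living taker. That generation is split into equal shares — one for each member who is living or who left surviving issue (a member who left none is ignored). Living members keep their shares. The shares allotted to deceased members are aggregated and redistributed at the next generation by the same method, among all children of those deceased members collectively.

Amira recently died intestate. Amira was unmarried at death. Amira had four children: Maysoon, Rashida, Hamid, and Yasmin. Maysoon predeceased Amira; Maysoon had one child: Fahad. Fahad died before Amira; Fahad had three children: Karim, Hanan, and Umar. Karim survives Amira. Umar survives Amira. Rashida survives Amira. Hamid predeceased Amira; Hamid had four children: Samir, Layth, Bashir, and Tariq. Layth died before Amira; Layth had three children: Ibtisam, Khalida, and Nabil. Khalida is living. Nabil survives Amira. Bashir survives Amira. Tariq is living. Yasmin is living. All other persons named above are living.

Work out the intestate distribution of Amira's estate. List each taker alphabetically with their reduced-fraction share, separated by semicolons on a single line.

Bashir 1/10; Hanan 1/30; Ibtisam 1/30; Karim 1/30; Khalida 1/30; Nabil 1/30; Rashida 1/4; Samir 1/10; Tariq 1/10; Umar 1/30; Yasmin 1/4

There is no surviving spouse, so the entire estate passes to Amira's descendants per capita at each generation.
At generation 1 (Maysoon, Rashida, Hamid, Yasmin) there are 4 shares of (1)/4 = 1/4 each.
Living: Rashida and Yasmin — each takes 1/4.
Deceased: Maysoon and Hamid. Their combined 1/2 is pooled and carried to generation 2.
At generation 2 (Fahad, Samir, Layth, Bashir, Tariq) there are 5 shares of (1/2)/5 = 1/10 each.
Living: Samir, Bashir, and Tariq — each takes 1/10.
Deceased: Fahad and Layth. Their combined 1/5 is pooled and carried to generation 3.
At generation 3 (Karim, Hanan, Umar, Ibtisam, Khalida, Nabil) there are 6 shares of (1/5)/6 = 1/30 each.
Living: Karim, Hanan, Umar, Ibtisam, Khalida, and Nabil — each takes 1/30.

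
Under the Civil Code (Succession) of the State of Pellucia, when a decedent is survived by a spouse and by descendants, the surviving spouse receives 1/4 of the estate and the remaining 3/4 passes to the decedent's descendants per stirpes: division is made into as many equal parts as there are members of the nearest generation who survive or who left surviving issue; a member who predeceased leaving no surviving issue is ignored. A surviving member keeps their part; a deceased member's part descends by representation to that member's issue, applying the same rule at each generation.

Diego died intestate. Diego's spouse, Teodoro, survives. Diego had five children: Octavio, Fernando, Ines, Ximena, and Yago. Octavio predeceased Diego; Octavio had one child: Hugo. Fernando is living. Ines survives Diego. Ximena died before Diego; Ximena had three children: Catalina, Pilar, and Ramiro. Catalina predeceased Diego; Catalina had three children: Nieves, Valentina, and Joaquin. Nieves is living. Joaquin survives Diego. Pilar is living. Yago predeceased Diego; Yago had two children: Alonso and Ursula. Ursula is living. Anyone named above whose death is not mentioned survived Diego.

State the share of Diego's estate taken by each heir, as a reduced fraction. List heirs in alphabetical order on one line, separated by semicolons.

Alonso 3/40; Fernando 3/20; Hugo 3/20; Ines 3/20; Joaquin 1/60; Nieves 1/60; Pilar 1/20; Ramiro 1/20; Teodoro 1/4; Ursula 3/40; Valentina 1/60

Teodoro, as surviving spouse, takes 1/4.
The remaining 3/4 passes to Diego's descendants per stirpes.
The 3/4 is divided into 5 equal shares of 3/20 among Octavio, Fernando, Ines, Ximena, Yago.
Octavio predeceased; the 3/20 allotted to Octavio's branch passes to Octavio's issue by representation.
Hugo is the sole taker at this level and receives the full 3/20.
Fernando is living and takes 3/20.
Ines is living and takes 3/20.
Ximena predeceased; the 3/20 allotted to Ximena's branch passes to Ximena's issue by representation.
The 3/20 is divided into 3 equal shares of 1/20 among Catalina, Pilar, Ramiro.
Catalina predeceased; the 1/20 allotted to Catalina's branch passes to Catalina's issue by representation.
The 1/20 is divided into 3 equal shares of 1/60 among Nieves, Valentina, Joaquin.
Nieves is living and takes 1/60.
Valentina is living and takes 1/60.
Joaquin is living and takes 1/60.
Pilar is living and takes 1/20.
Ramiro is living and takes 1/20.
Yago predeceased; the 3/20 allotted to Yago's branch passes to Yago's issue by representation.
The 3/20 is divided into 2 equal shares of 3/40 among Alonso, Ursula.
Alonso is living and takes 3/40.
Ursula is living and takes 3/40.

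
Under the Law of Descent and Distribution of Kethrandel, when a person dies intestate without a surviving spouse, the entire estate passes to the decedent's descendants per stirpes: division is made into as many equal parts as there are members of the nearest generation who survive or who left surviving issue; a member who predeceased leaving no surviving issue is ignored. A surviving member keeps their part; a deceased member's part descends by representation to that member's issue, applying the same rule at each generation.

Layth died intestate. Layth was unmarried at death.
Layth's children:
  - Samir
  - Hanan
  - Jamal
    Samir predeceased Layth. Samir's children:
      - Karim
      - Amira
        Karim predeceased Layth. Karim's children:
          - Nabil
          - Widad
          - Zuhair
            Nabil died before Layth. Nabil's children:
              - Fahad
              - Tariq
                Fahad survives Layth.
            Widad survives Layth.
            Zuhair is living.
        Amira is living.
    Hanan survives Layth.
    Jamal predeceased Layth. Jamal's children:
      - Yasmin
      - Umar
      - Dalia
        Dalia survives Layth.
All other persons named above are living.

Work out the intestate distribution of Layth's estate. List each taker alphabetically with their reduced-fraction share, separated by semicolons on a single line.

There is no surviving spouse, so the entire estate passes to Layth's descendants per stirpes.
The estate is divided into 3 equal shares of 1/3 among Samir, Hanan, Jamal.
Samir predeceased; the 1/3 allotted to Samir's branch passes to Samir's issue by representation.
The 1/3 is divided into 2 equal shares of 1/6 among Karim, Amira.
Karim predeceased; the 1/6 allotted to Karim's branch passes to Karim's issue by representation.
The 1/6 is divided into 3 equal shares of 1/18 among Nabil, Widad, Zuhair.
Nabil predeceased; the 1/18 allotted to Nabil's branch passes to Nabil's issue by representation.
The 1/18 is divided into 2 equal shares of 1/36 among Fahad, Tariq.
Fahad is living and takes 1/36.
Tariq is living and takes 1/36.
Widad is living and takes 1/18.
Zuhair is living and takes 1/18.
Amira is living and takes 1/6.
Hanan is living and takes 1/3.
Jamal predeceased; the 1/3 allotted to Jamal's branch passes to Jamal's issue by representation.
The 1/3 is divided into 3 equal shares of 1/9 among Yasmin, Umar, Dalia.
Yasmin is living and takes 1/9.
Umar is living and takes 1/9.
Dalia is living and takes 1/9.

Amira 1/6; Dalia 1/9; Fahad 1/36; Hanan 1/3; Tariq 1/36; Umar 1/9; Widad 1/18; Yasmin 1/9; Zuhair 1/18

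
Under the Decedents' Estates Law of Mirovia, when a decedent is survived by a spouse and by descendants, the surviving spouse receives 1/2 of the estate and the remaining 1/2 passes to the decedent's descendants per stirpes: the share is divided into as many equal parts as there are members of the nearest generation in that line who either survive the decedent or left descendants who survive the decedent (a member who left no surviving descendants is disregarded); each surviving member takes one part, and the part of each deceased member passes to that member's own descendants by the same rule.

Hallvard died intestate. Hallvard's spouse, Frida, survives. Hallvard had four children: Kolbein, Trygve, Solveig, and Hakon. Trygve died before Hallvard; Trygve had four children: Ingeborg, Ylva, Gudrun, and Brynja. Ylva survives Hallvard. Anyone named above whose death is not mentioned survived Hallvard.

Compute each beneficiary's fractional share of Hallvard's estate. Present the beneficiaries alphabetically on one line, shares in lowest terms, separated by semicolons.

Brynja 1/32; Frida 1/2; Gudrun 1/32; Hakon 1/8; Ingeborg 1/32; Kolbein 1/8; Solveig 1/8; Ylva 1/32

Frida, as surviving spouse, takes 1/2.
The remaining 1/2 passes to Hallvard's descendants per stirpes.
The 1/2 is divided into 4 equal shares of 1/8 among Kolbein, Trygve, Solveig, Hakon.
Kolbein is living and takes 1/8.
Trygve predeceased; the 1/8 allotted to Trygve's branch passes to Trygve's issue by representation.
The 1/8 is divided into 4 equal shares of 1/32 among Ingeborg, Ylva, Gudrun, Brynja.
Ingeborg is living and takes 1/32.
Ylva is living and takes 1/32.
Gudrun is living and takes 1/32.
Brynja is living and takes 1/32.
Solveig is living and takes 1/8.
Hakon is living and takes 1/8.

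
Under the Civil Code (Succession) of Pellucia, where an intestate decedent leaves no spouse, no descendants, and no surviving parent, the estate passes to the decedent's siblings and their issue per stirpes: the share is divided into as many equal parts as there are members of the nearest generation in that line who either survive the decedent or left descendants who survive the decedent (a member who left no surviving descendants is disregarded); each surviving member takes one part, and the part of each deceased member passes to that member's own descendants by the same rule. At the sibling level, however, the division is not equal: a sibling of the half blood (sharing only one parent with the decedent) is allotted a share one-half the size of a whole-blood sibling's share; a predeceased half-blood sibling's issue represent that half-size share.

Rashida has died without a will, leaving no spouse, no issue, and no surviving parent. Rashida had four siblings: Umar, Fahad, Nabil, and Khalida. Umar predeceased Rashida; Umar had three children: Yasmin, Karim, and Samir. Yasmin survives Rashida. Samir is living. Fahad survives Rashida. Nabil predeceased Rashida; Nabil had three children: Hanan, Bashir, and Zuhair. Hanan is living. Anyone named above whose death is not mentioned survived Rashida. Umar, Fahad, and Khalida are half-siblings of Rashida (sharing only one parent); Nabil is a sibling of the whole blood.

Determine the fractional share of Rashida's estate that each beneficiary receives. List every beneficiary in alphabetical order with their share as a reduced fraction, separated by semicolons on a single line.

Bashir 2/15; Fahad 1/5; Hanan 2/15; Karim 1/15; Khalida 1/5; Samir 1/15; Yasmin 1/15; Zuhair 2/15

No spouse, descendants, or parent survives, so the estate passes to Rashida's siblings per stirpes.
Half-blood siblings count for one-half the weight of whole-blood siblings at the initial division.
Dividing 1 in proportion to weights (total weight 5/2): Umar (weight 1/2) → 1/5; Fahad (weight 1/2) → 1/5; Nabil (weight 1) → 2/5; Khalida (weight 1/2) → 1/5.
Umar predeceased; the 1/5 allotted to Umar's branch passes to Umar's issue by representation.
The 1/5 is divided into 3 equal shares of 1/15 among Yasmin, Karim, Samir.
Yasmin is living and takes 1/15.
Karim is living and takes 1/15.
Samir is living and takes 1/15.
Fahad is living and takes 1/5.
Nabil predeceased; the 2/5 allotted to Nabil's branch passes to Nabil's issue by representation.
The 2/5 is divided into 3 equal shares of 2/15 among Hanan, Bashir, Zuhair.
Hanan is living and takes 2/15.
Bashir is living and takes 2/15.
Zuhair is living and takes 2/15.
Khalida is living and takes 1/5.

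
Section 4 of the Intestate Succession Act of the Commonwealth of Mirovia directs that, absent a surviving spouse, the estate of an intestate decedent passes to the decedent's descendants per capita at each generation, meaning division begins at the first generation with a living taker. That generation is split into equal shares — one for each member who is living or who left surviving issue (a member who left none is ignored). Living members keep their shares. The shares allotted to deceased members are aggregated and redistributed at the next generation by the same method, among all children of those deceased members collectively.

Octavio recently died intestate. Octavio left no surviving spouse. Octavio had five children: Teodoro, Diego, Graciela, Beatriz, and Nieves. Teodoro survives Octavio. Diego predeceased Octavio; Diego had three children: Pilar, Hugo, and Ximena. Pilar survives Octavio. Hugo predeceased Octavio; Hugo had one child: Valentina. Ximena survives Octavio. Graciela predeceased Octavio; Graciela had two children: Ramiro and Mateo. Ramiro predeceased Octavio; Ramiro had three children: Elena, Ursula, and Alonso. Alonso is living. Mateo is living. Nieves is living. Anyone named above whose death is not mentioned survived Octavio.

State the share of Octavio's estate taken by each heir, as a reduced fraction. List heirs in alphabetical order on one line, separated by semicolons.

Alonso 1/25; Beatriz 1/5; Elena 1/25; Mateo 2/25; Nieves 1/5; Pilar 2/25; Teodoro 1/5; Ursula 1/25; Valentina 1/25; Ximena 2/25

There is no surviving spouse, so the entire estate passes to Octavio's descendants per capita at each generation.
At generation 1 (Teodoro, Diego, Graciela, Beatriz, Nieves) there are 5 shares of (1)/5 = 1/5 each.
Living: Teodoro, Beatriz, and Nieves — each takes 1/5.
Deceased: Diego and Graciela. Their combined 2/5 is pooled and carried to generation 2.
At generation 2 (Pilar, Hugo, Ximena, Ramiro, Mateo) there are 5 shares of (2/5)/5 = 2/25 each.
Living: Pilar, Ximena, and Mateo — each takes 2/25.
Deceased: Hugo and Ramiro. Their combined 4/25 is pooled and carried to generation 3.
At generation 3 (Valentina, Elena, Ursula, Alonso) there are 4 shares of (4/25)/4 = 1/25 each.
Living: Valentina, Elena, Ursula, and Alonso — each takes 1/25.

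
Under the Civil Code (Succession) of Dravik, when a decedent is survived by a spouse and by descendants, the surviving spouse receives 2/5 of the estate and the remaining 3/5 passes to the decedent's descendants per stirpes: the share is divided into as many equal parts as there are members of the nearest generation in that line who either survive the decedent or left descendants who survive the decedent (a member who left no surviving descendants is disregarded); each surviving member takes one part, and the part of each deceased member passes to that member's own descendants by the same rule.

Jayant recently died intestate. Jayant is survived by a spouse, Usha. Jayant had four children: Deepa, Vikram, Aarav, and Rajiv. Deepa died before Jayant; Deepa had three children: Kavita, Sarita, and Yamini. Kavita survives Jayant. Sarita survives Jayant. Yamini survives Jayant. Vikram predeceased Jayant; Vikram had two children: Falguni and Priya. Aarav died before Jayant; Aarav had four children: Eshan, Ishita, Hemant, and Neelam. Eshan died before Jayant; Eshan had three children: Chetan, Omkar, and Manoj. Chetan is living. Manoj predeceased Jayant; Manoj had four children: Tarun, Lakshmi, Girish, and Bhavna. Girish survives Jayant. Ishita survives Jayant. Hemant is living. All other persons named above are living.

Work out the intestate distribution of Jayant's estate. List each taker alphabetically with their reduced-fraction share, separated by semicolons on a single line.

Usha, as surviving spouse, takes 2/5.
The remaining 3/5 passes to Jayant's descendants per stirpes.
The 3/5 is divided into 4 equal shares of 3/20 among Deepa, Vikram, Aarav, Rajiv.
Deepa predeceased; the 3/20 allotted to Deepa's branch passes to Deepa's issue by representation.
The 3/20 is divided into 3 equal shares of 1/20 among Kavita, Sarita, Yamini.
Kavita is living and takes 1/20.
Sarita is living and takes 1/20.
Yamini is living and takes 1/20.
Vikram predeceased; the 3/20 allotted to Vikram's branch passes to Vikram's issue by representation.
The 3/20 is divided into 2 equal shares of 3/40 among Falguni, Priya.
Falguni is living and takes 3/40.
Priya is living and takes 3/40.
Aarav predeceased; the 3/20 allotted to Aarav's branch passes to Aarav's issue by representation.
The 3/20 is divided into 4 equal shares of 3/80 among Eshan, Ishita, Hemant, Neelam.
Eshan predeceased; the 3/80 allotted to Eshan's branch passes to Eshan's issue by representation.
The 3/80 is divided into 3 equal shares of 1/80 among Chetan, Omkar, Manoj.
Chetan is living and takes 1/80.
Omkar is living and takes 1/80.
Manoj predeceased; the 1/80 allotted to Manoj's branch passes to Manoj's issue by representation.
The 1/80 is divided into 4 equal shares of 1/320 among Tarun, Lakshmi, Girish, Bhavna.
Tarun is living and takes 1/320.
Lakshmi is living and takes 1/320.
Girish is living and takes 1/320.
Bhavna is living and takes 1/320.
Ishita is living and takes 3/80.
Hemant is living and takes 3/80.
Neelam is living and takes 3/80.
Rajiv is living and takes 3/20.

Bhavna 1/320; Chetan 1/80; Falguni 3/40; Girish 1/320; Hemant 3/80; Ishita 3/80; Kavita 1/20; Lakshmi 1/320; Neelam 3/80; Omkar 1/80; Priya 3/40; Rajiv 3/20; Sarita 1/20; Tarun 1/320; Usha 2/5; Yamini 1/20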